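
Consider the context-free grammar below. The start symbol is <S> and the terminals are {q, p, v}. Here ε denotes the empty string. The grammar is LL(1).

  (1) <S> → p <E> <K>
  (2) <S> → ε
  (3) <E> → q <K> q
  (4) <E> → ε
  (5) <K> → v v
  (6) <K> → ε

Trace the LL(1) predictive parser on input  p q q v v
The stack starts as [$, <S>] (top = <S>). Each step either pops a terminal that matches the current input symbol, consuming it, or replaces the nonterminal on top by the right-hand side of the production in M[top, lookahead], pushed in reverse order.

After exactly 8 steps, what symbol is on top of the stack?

step 1: stack=$ <S>  input=p q q v v $  — expand <S> → p <E> <K>
step 2: stack=$ <K> <E> p  input=p q q v v $  — match p
step 3: stack=$ <K> <E>  input=q q v v $  — expand <E> → q <K> q
step 4: stack=$ <K> q <K> q  input=q q v v $  — match q
step 5: stack=$ <K> q <K>  input=q v v $  — expand <K> → ε
step 6: stack=$ <K> q  input=q v v $  — match q
step 7: stack=$ <K>  input=v v $  — expand <K> → v v
step 8: stack=$ v v  input=v v $  — match v
Stack after step 8: $ v (top = v).

v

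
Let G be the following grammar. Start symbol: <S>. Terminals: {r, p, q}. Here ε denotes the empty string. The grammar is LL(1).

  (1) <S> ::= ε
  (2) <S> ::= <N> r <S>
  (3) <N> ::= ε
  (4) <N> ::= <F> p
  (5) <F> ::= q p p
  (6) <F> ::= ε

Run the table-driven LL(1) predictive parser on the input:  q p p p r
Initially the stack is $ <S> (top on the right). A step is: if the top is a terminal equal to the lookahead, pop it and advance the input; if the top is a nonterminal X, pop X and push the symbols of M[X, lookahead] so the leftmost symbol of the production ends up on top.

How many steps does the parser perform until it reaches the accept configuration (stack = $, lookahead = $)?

step 1: stack=$ <S>  input=q p p p r $  — expand <S> ::= <N> r <S>
step 2: stack=$ <S> r <N>  input=q p p p r $  — expand <N> ::= <F> p
step 3: stack=$ <S> r p <F>  input=q p p p r $  — expand <F> ::= q p p
step 4: stack=$ <S> r p p p q  input=q p p p r $  — match q
step 5: stack=$ <S> r p p p  input=p p p r $  — match p
step 6: stack=$ <S> r p p  input=p p r $  — match p
step 7: stack=$ <S> r p  input=p r $  — match p
step 8: stack=$ <S> r  input=r $  — match r
step 9: stack=$ <S>  input=$  — expand <S> ::= ε
Accept reached after 9 steps.

9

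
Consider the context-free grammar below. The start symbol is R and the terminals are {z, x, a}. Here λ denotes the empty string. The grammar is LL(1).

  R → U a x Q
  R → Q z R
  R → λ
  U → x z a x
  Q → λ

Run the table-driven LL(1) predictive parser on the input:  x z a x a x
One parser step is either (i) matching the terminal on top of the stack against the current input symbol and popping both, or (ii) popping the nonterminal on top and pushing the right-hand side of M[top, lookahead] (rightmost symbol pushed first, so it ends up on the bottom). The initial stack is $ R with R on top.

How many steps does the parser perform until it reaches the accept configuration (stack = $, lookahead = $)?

9

     Stack            Input          Action
  1  $ R              x z a x a x $  expand R → U a x Q
  2  $ Q x a U        x z a x a x $  expand U → x z a x
  3  $ Q x a x a z x  x z a x a x $  match x
  4  $ Q x a x a z    z a x a x $    match z
  5  $ Q x a x a      a x a x $      match a
  6  $ Q x a x        x a x $        match x
  7  $ Q x a          a x $          match a
  8  $ Q x            x $            match x
  9  $ Q              $              expand Q → λ
Accept reached after 9 steps.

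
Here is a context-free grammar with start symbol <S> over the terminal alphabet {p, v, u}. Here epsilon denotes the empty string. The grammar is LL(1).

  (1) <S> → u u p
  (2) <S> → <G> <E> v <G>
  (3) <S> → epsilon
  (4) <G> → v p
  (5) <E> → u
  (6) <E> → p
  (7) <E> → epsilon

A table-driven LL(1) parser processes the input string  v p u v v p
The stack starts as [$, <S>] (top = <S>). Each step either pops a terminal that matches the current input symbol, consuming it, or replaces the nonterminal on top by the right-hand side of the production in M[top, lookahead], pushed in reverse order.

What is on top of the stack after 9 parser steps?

p

     Stack            Input          Action
  1  $ <S>            v p u v v p $  expand <S> → <G> <E> v <G>
  2  $ <G> v <E> <G>  v p u v v p $  expand <G> → v p
  3  $ <G> v <E> p v  v p u v v p $  match v
  4  $ <G> v <E> p    p u v v p $    match p
  5  $ <G> v <E>      u v v p $      expand <E> → u
  6  $ <G> v u        u v v p $      match u
  7  $ <G> v          v v p $        match v
  8  $ <G>            v p $          expand <G> → v p
  9  $ p v            v p $          match v
Stack after step 9: $ p (top = p).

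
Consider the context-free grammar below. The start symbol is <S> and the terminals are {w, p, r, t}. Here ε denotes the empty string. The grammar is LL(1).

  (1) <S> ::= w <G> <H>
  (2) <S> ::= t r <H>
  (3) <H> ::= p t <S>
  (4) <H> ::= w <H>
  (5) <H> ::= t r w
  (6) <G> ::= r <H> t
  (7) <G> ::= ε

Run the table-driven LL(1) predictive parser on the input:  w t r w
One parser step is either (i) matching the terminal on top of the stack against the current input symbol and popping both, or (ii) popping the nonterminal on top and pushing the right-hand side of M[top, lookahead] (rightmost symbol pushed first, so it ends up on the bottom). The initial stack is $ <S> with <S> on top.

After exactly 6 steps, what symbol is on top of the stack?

step 1: stack=$ <S>  input=w t r w $  — expand <S> ::= w <G> <H>
step 2: stack=$ <H> <G> w  input=w t r w $  — match w
step 3: stack=$ <H> <G>  input=t r w $  — expand <G> ::= ε
step 4: stack=$ <H>  input=t r w $  — expand <H> ::= t r w
step 5: stack=$ w r t  input=t r w $  — match t
step 6: stack=$ w r  input=r w $  — match r
Stack after step 6: $ w (top = w).

w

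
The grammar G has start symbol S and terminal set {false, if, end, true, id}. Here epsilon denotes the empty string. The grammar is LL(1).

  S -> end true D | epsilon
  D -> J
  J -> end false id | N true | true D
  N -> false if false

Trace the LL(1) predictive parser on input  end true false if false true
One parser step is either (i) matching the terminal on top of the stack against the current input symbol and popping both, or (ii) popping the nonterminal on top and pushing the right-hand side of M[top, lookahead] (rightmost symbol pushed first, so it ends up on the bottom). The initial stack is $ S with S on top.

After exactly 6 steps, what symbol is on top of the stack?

false

step 1: stack=$ S  input=end true false if false true $  — expand S -> end true D
step 2: stack=$ D true end  input=end true false if false true $  — match end
step 3: stack=$ D true  input=true false if false true $  — match true
step 4: stack=$ D  input=false if false true $  — expand D -> J
step 5: stack=$ J  input=false if false true $  — expand J -> N true
step 6: stack=$ true N  input=false if false true $  — expand N -> false if false
Stack after step 6: $ true false if false (top = false).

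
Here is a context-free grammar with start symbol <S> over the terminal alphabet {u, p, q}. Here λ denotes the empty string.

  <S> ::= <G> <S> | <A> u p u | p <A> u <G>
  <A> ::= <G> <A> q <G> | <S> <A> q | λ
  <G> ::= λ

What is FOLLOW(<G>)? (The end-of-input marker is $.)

{$, p, q, u}

FIRST(<G>): from <G>::=λ we get {λ}. So FIRST(<G>) = {λ}.
FIRST(<S>): from <S>::=<G> <S> we get {p, q, u}; from <S>::=<A> u p u we get {p, q, u}; from <S>::=p <A> u <G> we get {p}. So FIRST(<S>) = {p, q, u}.
FIRST(<A>): from <A>::=<G> <A> q <G> we get {p, q, u}; from <A>::=<S> <A> q we get {p, q, u}; from <A>::=λ we get {λ}. So FIRST(<A>) = {λ, p, q, u}.
FOLLOW(<S>) includes $ since <S> is the start symbol.
FOLLOW(<S>): in <S>::=<G> <S>, the suffix after <S> is empty (adds nothing new); in <A>::=<S> <A> q, <S> is followed by <A> q with FIRST {p, q, u}. Thus FOLLOW(<S>) = {$, p, q, u}.
FOLLOW(<A>): in <S>::=<A> u p u, <A> is followed by u p u with FIRST {u}; in <S>::=p <A> u <G>, <A> is followed by u <G> with FIRST {u}; in <A>::=<G> <A> q <G>, <A> is followed by q <G> with FIRST {q}; in <A>::=<S> <A> q, <A> is followed by q with FIRST {q}. Thus FOLLOW(<A>) = {q, u}.
FOLLOW(<G>): in <S>::=<G> <S>, <G> is followed by <S> with FIRST {p, q, u}; in <S>::=p <A> u <G>, the suffix after <G> is empty, so FOLLOW(<G>) ⊇ FOLLOW(<S>) = {$, p, q, u}; in <A>::=<G> <A> q <G> (occurrence 1), <G> is followed by <A> q <G> with FIRST {p, q, u}; in <A>::=<G> <A> q <G> (occurrence 2), the suffix after <G> is empty, so FOLLOW(<G>) ⊇ FOLLOW(<A>) = {q, u}. Thus FOLLOW(<G>) = {$, p, q, u}.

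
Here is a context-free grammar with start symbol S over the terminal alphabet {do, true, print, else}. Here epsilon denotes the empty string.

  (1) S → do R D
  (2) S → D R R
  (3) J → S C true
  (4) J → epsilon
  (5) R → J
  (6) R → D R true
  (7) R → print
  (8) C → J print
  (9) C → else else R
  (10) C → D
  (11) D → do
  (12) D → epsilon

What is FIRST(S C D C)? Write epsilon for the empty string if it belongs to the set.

FIRST(D) = {epsilon, do}
FIRST(S) = {epsilon, do, else, print, true}  (via D R R)
FIRST(J) = {epsilon, do, else, print, true}  (via S C true)
FIRST(R) = {epsilon, do, else, print, true}  (via J, D R true)
FIRST(C) = {epsilon, do, else, print, true}  (via J print, D)
FIRST(S C D C): take FIRST of each symbol in turn, carrying on past any symbol whose FIRST contains epsilon; result {epsilon, do, else, print, true}.

{epsilon, do, else, print, true}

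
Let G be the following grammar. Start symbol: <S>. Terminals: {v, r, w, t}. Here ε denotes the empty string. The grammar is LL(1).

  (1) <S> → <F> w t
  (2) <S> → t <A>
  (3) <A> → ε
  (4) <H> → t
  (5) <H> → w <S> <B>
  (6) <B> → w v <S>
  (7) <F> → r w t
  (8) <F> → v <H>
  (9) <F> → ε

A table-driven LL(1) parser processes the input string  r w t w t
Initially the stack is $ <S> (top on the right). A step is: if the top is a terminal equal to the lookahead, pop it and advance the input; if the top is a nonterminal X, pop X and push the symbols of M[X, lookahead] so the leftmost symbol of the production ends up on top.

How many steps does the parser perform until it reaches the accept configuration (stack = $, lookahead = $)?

7

step 1: stack=$ <S>  input=r w t w t $  — expand <S> → <F> w t
step 2: stack=$ t w <F>  input=r w t w t $  — expand <F> → r w t
step 3: stack=$ t w t w r  input=r w t w t $  — match r
step 4: stack=$ t w t w  input=w t w t $  — match w
step 5: stack=$ t w t  input=t w t $  — match t
step 6: stack=$ t w  input=w t $  — match w
step 7: stack=$ t  input=t $  — match t
Accept reached after 7 steps.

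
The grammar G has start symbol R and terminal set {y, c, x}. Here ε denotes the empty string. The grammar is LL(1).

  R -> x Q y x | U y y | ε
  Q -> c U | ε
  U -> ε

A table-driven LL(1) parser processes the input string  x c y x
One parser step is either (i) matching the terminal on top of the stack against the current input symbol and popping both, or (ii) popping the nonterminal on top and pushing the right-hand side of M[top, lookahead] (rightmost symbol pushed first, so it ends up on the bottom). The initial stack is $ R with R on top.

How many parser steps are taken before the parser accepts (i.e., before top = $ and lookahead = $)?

step 1: stack=$ R  input=x c y x $  — expand R -> x Q y x
step 2: stack=$ x y Q x  input=x c y x $  — match x
step 3: stack=$ x y Q  input=c y x $  — expand Q -> c U
step 4: stack=$ x y U c  input=c y x $  — match c
step 5: stack=$ x y U  input=y x $  — expand U -> ε
step 6: stack=$ x y  input=y x $  — match y
step 7: stack=$ x  input=x $  — match x
Accept reached after 7 steps.

7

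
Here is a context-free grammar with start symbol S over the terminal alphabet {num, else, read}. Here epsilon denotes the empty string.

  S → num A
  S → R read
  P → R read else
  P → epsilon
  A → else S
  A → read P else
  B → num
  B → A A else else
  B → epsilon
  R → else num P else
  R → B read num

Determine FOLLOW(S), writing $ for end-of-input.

FIRST(A) = {else, read}
FIRST(B) = {epsilon, else, num, read}  (via A A else else)
FIRST(R) = {else, num, read}  (via B read num)
FIRST(S) = {else, num, read}  (via R read)
FIRST(P) = {epsilon, else, num, read}  (via R read else)
FOLLOW(S) includes $ since S is the start symbol.
FOLLOW(P): in A→read P else, P is followed by else with FIRST {else}; in R→else num P else, P is followed by else with FIRST {else}. Thus FOLLOW(P) = {else}.
FOLLOW(B): in R→B read num, B is followed by read num with FIRST {read}. Thus FOLLOW(B) = {read}.
FOLLOW(R): in S→R read, R is followed by read with FIRST {read}; in P→R read else, R is followed by read else with FIRST {read}. Thus FOLLOW(R) = {read}.
FOLLOW(S): in A→else S, the suffix after S is empty, so FOLLOW(S) ⊇ FOLLOW(A) = {$, else, read}. Thus FOLLOW(S) = {$, else, read}.
FOLLOW(A): in S→num A, the suffix after A is empty, so FOLLOW(A) ⊇ FOLLOW(S) = {$, else, read}; in B→A A else else (occurrence 1), A is followed by A else else with FIRST {else, read}; in B→A A else else (occurrence 2), A is followed by else else with FIRST {else}. Thus FOLLOW(A) = {$, else, read}.

{$, else, read}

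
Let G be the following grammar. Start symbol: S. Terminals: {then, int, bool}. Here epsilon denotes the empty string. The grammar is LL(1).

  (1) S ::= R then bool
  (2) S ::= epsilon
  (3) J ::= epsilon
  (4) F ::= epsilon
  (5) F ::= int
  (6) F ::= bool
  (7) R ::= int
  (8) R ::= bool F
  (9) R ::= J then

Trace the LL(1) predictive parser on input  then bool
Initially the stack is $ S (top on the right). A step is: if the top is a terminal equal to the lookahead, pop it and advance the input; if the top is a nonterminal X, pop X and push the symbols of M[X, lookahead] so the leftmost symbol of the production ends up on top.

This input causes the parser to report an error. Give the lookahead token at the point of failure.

     Stack               Input        Action
  1  $ S                 then bool $  expand S ::= R then bool
  2  $ bool then R       then bool $  expand R ::= J then
  3  $ bool then then J  then bool $  expand J ::= epsilon
  4  $ bool then then    then bool $  match then
  5  $ bool then         bool $       error: top is terminal then but lookahead is bool

bool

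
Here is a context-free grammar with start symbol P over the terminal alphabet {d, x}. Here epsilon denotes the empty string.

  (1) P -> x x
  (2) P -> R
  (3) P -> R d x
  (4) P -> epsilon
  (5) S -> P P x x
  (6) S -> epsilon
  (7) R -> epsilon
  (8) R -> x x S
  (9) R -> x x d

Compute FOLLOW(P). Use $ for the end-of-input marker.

{$, d, x}

FIRST(R): from R->epsilon we get {epsilon}; from R->x x S we get {x}; from R->x x d we get {x}. So FIRST(R) = {epsilon, x}.
FIRST(P): from P->x x we get {x}; from P->R we get {epsilon, x}; from P->R d x we get {d, x}; from P->epsilon we get {epsilon}. So FIRST(P) = {epsilon, d, x}.
FIRST(S): from S->P P x x we get {d, x}; from S->epsilon we get {epsilon}. So FIRST(S) = {epsilon, d, x}.
FOLLOW(P) includes $ since P is the start symbol.
FOLLOW(P): in S->P P x x (occurrence 1), P is followed by P x x with FIRST {d, x}; in S->P P x x (occurrence 2), P is followed by x x with FIRST {x}. Thus FOLLOW(P) = {$, d, x}.
FOLLOW(R): in P->R, the suffix after R is empty, so FOLLOW(R) ⊇ FOLLOW(P) = {$, d, x}; in P->R d x, R is followed by d x with FIRST {d}. Thus FOLLOW(R) = {$, d, x}.
FOLLOW(S): in R->x x S, the suffix after S is empty, so FOLLOW(S) ⊇ FOLLOW(R) = {$, d, x}. Thus FOLLOW(S) = {$, d, x}.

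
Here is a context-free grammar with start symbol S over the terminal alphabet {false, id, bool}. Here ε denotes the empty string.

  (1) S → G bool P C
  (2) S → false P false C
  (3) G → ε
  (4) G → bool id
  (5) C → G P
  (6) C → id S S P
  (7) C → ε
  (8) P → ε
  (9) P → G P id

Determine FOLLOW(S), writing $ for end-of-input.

FIRST(G) = {ε, bool}
FIRST(S) = {bool, false}  (via G bool P C)
FIRST(P) = {ε, bool, id}  (via G P id)
FIRST(C) = {ε, bool, id}  (via G P)
FOLLOW(S) includes $ since S is the start symbol.
FOLLOW(S): in C→id S S P (occurrence 1), S is followed by S P with FIRST {bool, false}; in C→id S S P (occurrence 2), S is followed by P with FIRST {ε, bool, id}; in C→id S S P (occurrence 2), the suffix after S is nullable, so FOLLOW(S) ⊇ FOLLOW(C) = {$, bool, false, id}. Thus FOLLOW(S) = {$, bool, false, id}.
FOLLOW(C): in S→G bool P C, the suffix after C is empty, so FOLLOW(C) ⊇ FOLLOW(S) = {$, bool, false, id}; in S→false P false C, the suffix after C is empty, so FOLLOW(C) ⊇ FOLLOW(S) = {$, bool, false, id}. Thus FOLLOW(C) = {$, bool, false, id}.
FOLLOW(G): in S→G bool P C, G is followed by bool P C with FIRST {bool}; in C→G P, G is followed by P with FIRST {ε, bool, id}; in C→G P, the suffix after G is nullable, so FOLLOW(G) ⊇ FOLLOW(C) = {$, bool, false, id}; in P→G P id, G is followed by P id with FIRST {bool, id}. Thus FOLLOW(G) = {$, bool, false, id}.
FOLLOW(P): in S→G bool P C, P is followed by C with FIRST {ε, bool, id}; in S→G bool P C, the suffix after P is nullable, so FOLLOW(P) ⊇ FOLLOW(S) = {$, bool, false, id}; in S→false P false C, P is followed by false C with FIRST {false}; in C→G P, the suffix after P is empty, so FOLLOW(P) ⊇ FOLLOW(C) = {$, bool, false, id}; in C→id S S P, the suffix after P is empty, so FOLLOW(P) ⊇ FOLLOW(C) = {$, bool, false, id}; in P→G P id, P is followed by id with FIRST {id}. Thus FOLLOW(P) = {$, bool, false, id}.

{$, bool, false, id}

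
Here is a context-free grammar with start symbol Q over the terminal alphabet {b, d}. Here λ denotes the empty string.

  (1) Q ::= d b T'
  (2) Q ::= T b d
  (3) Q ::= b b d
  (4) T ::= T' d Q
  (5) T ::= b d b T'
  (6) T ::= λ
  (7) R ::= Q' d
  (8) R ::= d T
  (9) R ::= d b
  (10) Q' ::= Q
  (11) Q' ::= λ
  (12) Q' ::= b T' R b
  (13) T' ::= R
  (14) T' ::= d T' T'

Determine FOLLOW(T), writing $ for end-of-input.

FIRST(Q): from Q::=d b T' we get {d}; from Q::=T b d we get {b, d}; from Q::=b b d we get {b}. So FIRST(Q) = {b, d}.
FIRST(Q'): from Q'::=Q we get {b, d}; from Q'::=λ we get {λ}; from Q'::=b T' R b we get {b}. So FIRST(Q') = {λ, b, d}.
FIRST(R): from R::=Q' d we get {b, d}; from R::=d T we get {d}; from R::=d b we get {d}. So FIRST(R) = {b, d}.
FIRST(T'): from T'::=R we get {b, d}; from T'::=d T' T' we get {d}. So FIRST(T') = {b, d}.
FIRST(T): from T::=T' d Q we get {b, d}; from T::=b d b T' we get {b}; from T::=λ we get {λ}. So FIRST(T) = {λ, b, d}.
FOLLOW(Q) includes $ since Q is the start symbol.
FOLLOW(Q'): in R::=Q' d, Q' is followed by d with FIRST {d}. Thus FOLLOW(Q') = {d}.
FOLLOW(Q): in T::=T' d Q, the suffix after Q is empty, so FOLLOW(Q) ⊇ FOLLOW(T) = {$, b, d}; in Q'::=Q, the suffix after Q is empty, so FOLLOW(Q) ⊇ FOLLOW(Q') = {d}. Thus FOLLOW(Q) = {$, b, d}.
FOLLOW(T): in Q::=T b d, T is followed by b d with FIRST {b}; in R::=d T, the suffix after T is empty, so FOLLOW(T) ⊇ FOLLOW(R) = {$, b, d}. Thus FOLLOW(T) = {$, b, d}.
FOLLOW(T'): in Q::=d b T', the suffix after T' is empty, so FOLLOW(T') ⊇ FOLLOW(Q) = {$, b, d}; in T::=T' d Q, T' is followed by d Q with FIRST {d}; in T::=b d b T', the suffix after T' is empty, so FOLLOW(T') ⊇ FOLLOW(T) = {$, b, d}; in Q'::=b T' R b, T' is followed by R b with FIRST {b, d}; in T'::=d T' T' (occurrence 1), T' is followed by T' with FIRST {b, d}; in T'::=d T' T' (occurrence 2), the suffix after T' is empty (adds nothing new). Thus FOLLOW(T') = {$, b, d}.
FOLLOW(R): in Q'::=b T' R b, R is followed by b with FIRST {b}; in T'::=R, the suffix after R is empty, so FOLLOW(R) ⊇ FOLLOW(T') = {$, b, d}. Thus FOLLOW(R) = {$, b, d}.

{$, b, d}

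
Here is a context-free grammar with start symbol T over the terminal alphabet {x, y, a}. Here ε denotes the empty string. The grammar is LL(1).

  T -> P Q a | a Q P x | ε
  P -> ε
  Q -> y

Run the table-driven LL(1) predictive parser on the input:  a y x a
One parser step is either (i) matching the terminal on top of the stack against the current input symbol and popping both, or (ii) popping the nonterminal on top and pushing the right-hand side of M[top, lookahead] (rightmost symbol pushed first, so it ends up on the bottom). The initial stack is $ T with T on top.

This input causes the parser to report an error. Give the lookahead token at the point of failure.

     Stack      Input      Action
  1  $ T        a y x a $  expand T -> a Q P x
  2  $ x P Q a  a y x a $  match a
  3  $ x P Q    y x a $    expand Q -> y
  4  $ x P y    y x a $    match y
  5  $ x P      x a $      expand P -> ε
  6  $ x        x a $      match x
  7  $          a $        error: stack empty but input remains

a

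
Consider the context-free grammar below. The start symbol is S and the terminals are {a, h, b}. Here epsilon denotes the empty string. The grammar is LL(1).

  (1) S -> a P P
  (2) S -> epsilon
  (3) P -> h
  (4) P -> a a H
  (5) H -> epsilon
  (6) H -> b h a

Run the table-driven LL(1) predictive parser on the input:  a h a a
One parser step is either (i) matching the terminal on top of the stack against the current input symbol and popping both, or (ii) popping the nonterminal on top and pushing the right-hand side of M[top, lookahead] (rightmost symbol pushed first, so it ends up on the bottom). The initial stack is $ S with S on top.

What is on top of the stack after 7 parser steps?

     Stack    Input      Action
  1  $ S      a h a a $  expand S -> a P P
  2  $ P P a  a h a a $  match a
  3  $ P P    h a a $    expand P -> h
  4  $ P h    h a a $    match h
  5  $ P      a a $      expand P -> a a H
  6  $ H a a  a a $      match a
  7  $ H a    a $        match a
Stack after step 7: $ H (top = H).

H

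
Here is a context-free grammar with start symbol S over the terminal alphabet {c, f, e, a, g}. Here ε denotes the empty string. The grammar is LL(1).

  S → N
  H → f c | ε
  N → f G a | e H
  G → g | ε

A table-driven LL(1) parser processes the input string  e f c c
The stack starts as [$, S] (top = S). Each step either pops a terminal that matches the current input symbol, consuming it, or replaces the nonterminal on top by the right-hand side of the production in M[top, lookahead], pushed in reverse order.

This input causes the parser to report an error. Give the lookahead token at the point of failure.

c

     Stack  Input      Action
  1  $ S    e f c c $  expand S → N
  2  $ N    e f c c $  expand N → e H
  3  $ H e  e f c c $  match e
  4  $ H    f c c $    expand H → f c
  5  $ c f  f c c $    match f
  6  $ c    c c $      match c
  7  $      c $        error: stack empty but input remains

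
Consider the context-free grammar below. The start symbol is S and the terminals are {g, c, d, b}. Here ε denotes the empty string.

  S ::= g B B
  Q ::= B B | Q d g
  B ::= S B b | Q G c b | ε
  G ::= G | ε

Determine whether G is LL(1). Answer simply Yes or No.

FIRST(S) = {g}
FIRST(Q) = {ε, c, d, g}
FIRST(B) = {ε, c, d, g}
FIRST(G) = {ε}
FOLLOW(S) = {$, b, c, d, g}
FOLLOW(Q) = {c, d}
FOLLOW(B) = {$, b, c, d, g}
FOLLOW(G) = {c}
Cell M[B, c] receives both B ::= Q G c b and B ::= ε — the grammar is not LL(1).

No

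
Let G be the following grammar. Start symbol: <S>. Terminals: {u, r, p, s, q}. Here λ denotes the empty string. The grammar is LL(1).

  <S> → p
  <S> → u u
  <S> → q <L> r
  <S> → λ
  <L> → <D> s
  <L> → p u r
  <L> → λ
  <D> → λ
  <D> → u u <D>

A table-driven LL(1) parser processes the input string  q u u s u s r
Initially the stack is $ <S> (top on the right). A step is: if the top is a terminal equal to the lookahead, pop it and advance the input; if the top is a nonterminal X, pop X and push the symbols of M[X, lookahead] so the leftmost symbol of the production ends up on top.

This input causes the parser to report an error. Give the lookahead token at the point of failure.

     Stack          Input            Action
  1  $ <S>          q u u s u s r $  expand <S> → q <L> r
  2  $ r <L> q      q u u s u s r $  match q
  3  $ r <L>        u u s u s r $    expand <L> → <D> s
  4  $ r s <D>      u u s u s r $    expand <D> → u u <D>
  5  $ r s <D> u u  u u s u s r $    match u
  6  $ r s <D> u    u s u s r $      match u
  7  $ r s <D>      s u s r $        expand <D> → λ
  8  $ r s          s u s r $        match s
  9  $ r            u s r $          error: top is terminal r but lookahead is u

u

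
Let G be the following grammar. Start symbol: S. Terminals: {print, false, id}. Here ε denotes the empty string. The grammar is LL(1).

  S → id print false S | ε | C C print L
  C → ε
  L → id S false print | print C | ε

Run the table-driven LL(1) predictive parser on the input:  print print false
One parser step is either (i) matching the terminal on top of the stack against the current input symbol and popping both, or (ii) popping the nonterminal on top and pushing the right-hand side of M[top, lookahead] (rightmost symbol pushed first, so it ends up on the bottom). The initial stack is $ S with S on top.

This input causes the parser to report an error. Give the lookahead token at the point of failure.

false

step 1: stack=$ S  input=print print false $  — expand S → C C print L
step 2: stack=$ L print C C  input=print print false $  — expand C → ε
step 3: stack=$ L print C  input=print print false $  — expand C → ε
step 4: stack=$ L print  input=print print false $  — match print
step 5: stack=$ L  input=print false $  — expand L → print C
step 6: stack=$ C print  input=print false $  — match print
step 7: stack=$ C  input=false $  — expand C → ε
step 8: stack=$  input=false $  — error: stack empty but input remains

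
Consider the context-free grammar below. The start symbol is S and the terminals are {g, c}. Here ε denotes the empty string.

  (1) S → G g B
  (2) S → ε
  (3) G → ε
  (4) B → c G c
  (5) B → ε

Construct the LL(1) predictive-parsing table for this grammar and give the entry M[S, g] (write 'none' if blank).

FIRST(G): from G→ε we get {ε}. So FIRST(G) = {ε}.
FIRST(B): from B→c G c we get {c}; from B→ε we get {ε}. So FIRST(B) = {ε, c}.
FIRST(S): from S→G g B we get {g}; from S→ε we get {ε}. So FIRST(S) = {ε, g}.
FOLLOW(S) includes $ since S is the start symbol.
FOLLOW(S): S appears on no right-hand side. Thus FOLLOW(S) = {$}.
For S → G g B: FIRST(G g B) = {g}, so it goes in M[S, t] for t ∈ {g}.
For S → ε: FIRST(ε) = {ε}, so it goes in M[S, t] for t ∈ {}; since ε ∈ FIRST, also for every t ∈ FOLLOW(S) = {$}.

S → G g B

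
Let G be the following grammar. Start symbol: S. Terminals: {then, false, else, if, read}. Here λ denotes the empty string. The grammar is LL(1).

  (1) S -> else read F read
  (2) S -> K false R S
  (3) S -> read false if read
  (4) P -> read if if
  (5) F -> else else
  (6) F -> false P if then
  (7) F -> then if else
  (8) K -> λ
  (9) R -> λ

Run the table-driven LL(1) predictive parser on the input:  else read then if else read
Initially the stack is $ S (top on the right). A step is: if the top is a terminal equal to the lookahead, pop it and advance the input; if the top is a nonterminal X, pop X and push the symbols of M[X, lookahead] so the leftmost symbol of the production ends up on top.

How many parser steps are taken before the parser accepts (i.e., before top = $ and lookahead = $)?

8

step 1: stack=$ S  input=else read then if else read $  — expand S -> else read F read
step 2: stack=$ read F read else  input=else read then if else read $  — match else
step 3: stack=$ read F read  input=read then if else read $  — match read
step 4: stack=$ read F  input=then if else read $  — expand F -> then if else
step 5: stack=$ read else if then  input=then if else read $  — match then
step 6: stack=$ read else if  input=if else read $  — match if
step 7: stack=$ read else  input=else read $  — match else
step 8: stack=$ read  input=read $  — match read
Accept reached after 8 steps.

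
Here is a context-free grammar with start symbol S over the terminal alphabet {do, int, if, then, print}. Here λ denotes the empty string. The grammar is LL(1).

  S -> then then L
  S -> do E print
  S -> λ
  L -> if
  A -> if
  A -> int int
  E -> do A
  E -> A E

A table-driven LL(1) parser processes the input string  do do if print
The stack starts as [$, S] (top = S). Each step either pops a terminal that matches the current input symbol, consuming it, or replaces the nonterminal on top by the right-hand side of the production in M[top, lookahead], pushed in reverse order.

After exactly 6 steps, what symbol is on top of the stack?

step 1: stack=$ S  input=do do if print $  — expand S -> do E print
step 2: stack=$ print E do  input=do do if print $  — match do
step 3: stack=$ print E  input=do if print $  — expand E -> do A
step 4: stack=$ print A do  input=do if print $  — match do
step 5: stack=$ print A  input=if print $  — expand A -> if
step 6: stack=$ print if  input=if print $  — match if
Stack after step 6: $ print (top = print).

print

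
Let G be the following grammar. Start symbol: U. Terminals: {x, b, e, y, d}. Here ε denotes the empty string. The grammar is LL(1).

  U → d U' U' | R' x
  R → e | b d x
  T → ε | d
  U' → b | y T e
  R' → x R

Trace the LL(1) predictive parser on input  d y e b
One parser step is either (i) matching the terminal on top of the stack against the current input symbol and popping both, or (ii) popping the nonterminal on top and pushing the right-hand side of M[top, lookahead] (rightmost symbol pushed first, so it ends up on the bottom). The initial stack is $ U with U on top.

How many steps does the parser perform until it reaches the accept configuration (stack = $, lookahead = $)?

     Stack       Input      Action
  1  $ U         d y e b $  expand U → d U' U'
  2  $ U' U' d   d y e b $  match d
  3  $ U' U'     y e b $    expand U' → y T e
  4  $ U' e T y  y e b $    match y
  5  $ U' e T    e b $      expand T → ε
  6  $ U' e      e b $      match e
  7  $ U'        b $        expand U' → b
  8  $ b         b $        match b
Accept reached after 8 steps.

8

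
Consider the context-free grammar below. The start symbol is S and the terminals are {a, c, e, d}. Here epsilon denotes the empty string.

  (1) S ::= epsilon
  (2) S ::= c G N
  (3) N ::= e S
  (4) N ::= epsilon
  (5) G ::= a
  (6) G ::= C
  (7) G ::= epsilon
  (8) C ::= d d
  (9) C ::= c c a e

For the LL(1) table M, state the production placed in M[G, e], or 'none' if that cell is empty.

G ::= epsilon

FIRST(S): from S::=epsilon we get {epsilon}; from S::=c G N we get {c}. So FIRST(S) = {epsilon, c}.
FIRST(N): from N::=e S we get {e}; from N::=epsilon we get {epsilon}. So FIRST(N) = {epsilon, e}.
FIRST(C): from C::=d d we get {d}; from C::=c c a e we get {c}. So FIRST(C) = {c, d}.
FIRST(G): from G::=a we get {a}; from G::=C we get {c, d}; from G::=epsilon we get {epsilon}. So FIRST(G) = {epsilon, a, c, d}.
FOLLOW(S) includes $ since S is the start symbol.
FOLLOW(S): in N::=e S, the suffix after S is empty, so FOLLOW(S) ⊇ FOLLOW(N) = {$}. Thus FOLLOW(S) = {$}.
FOLLOW(G): in S::=c G N, G is followed by N with FIRST {epsilon, e}; in S::=c G N, the suffix after G is nullable, so FOLLOW(G) ⊇ FOLLOW(S) = {$}. Thus FOLLOW(G) = {$, e}.
For G ::= a: FIRST(a) = {a}, so it goes in M[G, t] for t ∈ {a}.
For G ::= C: FIRST(C) = {c, d}, so it goes in M[G, t] for t ∈ {c, d}.
For G ::= epsilon: FIRST(epsilon) = {epsilon}, so it goes in M[G, t] for t ∈ {}; since epsilon ∈ FIRST, also for every t ∈ FOLLOW(G) = {$, e}.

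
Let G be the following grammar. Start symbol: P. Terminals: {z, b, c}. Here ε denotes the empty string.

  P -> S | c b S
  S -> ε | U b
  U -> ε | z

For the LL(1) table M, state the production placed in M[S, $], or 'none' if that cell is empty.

FIRST(U): from U->ε we get {ε}; from U->z we get {z}. So FIRST(U) = {ε, z}.
FIRST(S): from S->ε we get {ε}; from S->U b we get {b, z}. So FIRST(S) = {ε, b, z}.
FIRST(P): from P->S we get {ε, b, z}; from P->c b S we get {c}. So FIRST(P) = {ε, b, c, z}.
FOLLOW(P) includes $ since P is the start symbol.
FOLLOW(P): P appears on no right-hand side. Thus FOLLOW(P) = {$}.
FOLLOW(S): in P->S, the suffix after S is empty, so FOLLOW(S) ⊇ FOLLOW(P) = {$}; in P->c b S, the suffix after S is empty, so FOLLOW(S) ⊇ FOLLOW(P) = {$}. Thus FOLLOW(S) = {$}.
For S -> ε: FIRST(ε) = {ε}, so it goes in M[S, t] for t ∈ {}; since ε ∈ FIRST, also for every t ∈ FOLLOW(S) = {$}.
For S -> U b: FIRST(U b) = {b, z}, so it goes in M[S, t] for t ∈ {b, z}.

S -> ε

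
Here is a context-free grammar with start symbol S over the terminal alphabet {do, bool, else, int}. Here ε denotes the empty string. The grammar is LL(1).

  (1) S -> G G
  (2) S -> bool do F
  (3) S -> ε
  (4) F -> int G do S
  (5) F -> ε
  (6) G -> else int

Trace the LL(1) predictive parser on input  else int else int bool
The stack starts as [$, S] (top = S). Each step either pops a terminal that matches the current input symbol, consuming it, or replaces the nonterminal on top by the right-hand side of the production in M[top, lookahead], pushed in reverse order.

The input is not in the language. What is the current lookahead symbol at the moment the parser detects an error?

     Stack         Input                     Action
  1  $ S           else int else int bool $  expand S -> G G
  2  $ G G         else int else int bool $  expand G -> else int
  3  $ G int else  else int else int bool $  match else
  4  $ G int       int else int bool $       match int
  5  $ G           else int bool $           expand G -> else int
  6  $ int else    else int bool $           match else
  7  $ int         int bool $                match int
  8  $             bool $                    error: stack empty but input remains

bool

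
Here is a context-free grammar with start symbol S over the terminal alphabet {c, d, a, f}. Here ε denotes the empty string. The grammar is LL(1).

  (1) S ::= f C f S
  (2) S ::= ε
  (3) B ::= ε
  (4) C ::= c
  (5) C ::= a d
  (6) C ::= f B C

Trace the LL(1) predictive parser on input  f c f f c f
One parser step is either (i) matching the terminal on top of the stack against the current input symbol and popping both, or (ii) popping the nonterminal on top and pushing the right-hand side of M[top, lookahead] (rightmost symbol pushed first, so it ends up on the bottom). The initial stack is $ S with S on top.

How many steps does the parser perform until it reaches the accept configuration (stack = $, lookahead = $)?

11

      Stack      Input          Action
   1  $ S        f c f f c f $  expand S ::= f C f S
   2  $ S f C f  f c f f c f $  match f
   3  $ S f C    c f f c f $    expand C ::= c
   4  $ S f c    c f f c f $    match c
   5  $ S f      f f c f $      match f
   6  $ S        f c f $        expand S ::= f C f S
   7  $ S f C f  f c f $        match f
   8  $ S f C    c f $          expand C ::= c
   9  $ S f c    c f $          match c
  10  $ S f      f $            match f
  11  $ S        $              expand S ::= ε
Accept reached after 11 steps.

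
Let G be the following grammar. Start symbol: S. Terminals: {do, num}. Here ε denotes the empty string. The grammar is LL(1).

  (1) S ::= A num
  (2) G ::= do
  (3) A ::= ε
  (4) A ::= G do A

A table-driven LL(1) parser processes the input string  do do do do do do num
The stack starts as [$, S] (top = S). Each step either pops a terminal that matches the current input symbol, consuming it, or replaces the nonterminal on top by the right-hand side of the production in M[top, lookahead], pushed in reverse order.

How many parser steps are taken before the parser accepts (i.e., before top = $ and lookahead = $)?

step 1: stack=$ S  input=do do do do do do num $  — expand S ::= A num
step 2: stack=$ num A  input=do do do do do do num $  — expand A ::= G do A
step 3: stack=$ num A do G  input=do do do do do do num $  — expand G ::= do
step 4: stack=$ num A do do  input=do do do do do do num $  — match do
step 5: stack=$ num A do  input=do do do do do num $  — match do
step 6: stack=$ num A  input=do do do do num $  — expand A ::= G do A
step 7: stack=$ num A do G  input=do do do do num $  — expand G ::= do
step 8: stack=$ num A do do  input=do do do do num $  — match do
step 9: stack=$ num A do  input=do do do num $  — match do
step 10: stack=$ num A  input=do do num $  — expand A ::= G do A
step 11: stack=$ num A do G  input=do do num $  — expand G ::= do
step 12: stack=$ num A do do  input=do do num $  — match do
step 13: stack=$ num A do  input=do num $  — match do
step 14: stack=$ num A  input=num $  — expand A ::= ε
step 15: stack=$ num  input=num $  — match num
Accept reached after 15 steps.

15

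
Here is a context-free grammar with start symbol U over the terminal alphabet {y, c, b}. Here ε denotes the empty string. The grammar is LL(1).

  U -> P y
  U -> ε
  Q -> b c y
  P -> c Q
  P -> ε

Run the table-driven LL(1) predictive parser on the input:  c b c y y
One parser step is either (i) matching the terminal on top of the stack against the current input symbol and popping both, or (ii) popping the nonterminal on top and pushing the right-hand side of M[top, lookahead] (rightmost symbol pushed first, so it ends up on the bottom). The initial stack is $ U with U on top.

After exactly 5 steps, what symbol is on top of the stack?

c

step 1: stack=$ U  input=c b c y y $  — expand U -> P y
step 2: stack=$ y P  input=c b c y y $  — expand P -> c Q
step 3: stack=$ y Q c  input=c b c y y $  — match c
step 4: stack=$ y Q  input=b c y y $  — expand Q -> b c y
step 5: stack=$ y y c b  input=b c y y $  — match b
Stack after step 5: $ y y c (top = c).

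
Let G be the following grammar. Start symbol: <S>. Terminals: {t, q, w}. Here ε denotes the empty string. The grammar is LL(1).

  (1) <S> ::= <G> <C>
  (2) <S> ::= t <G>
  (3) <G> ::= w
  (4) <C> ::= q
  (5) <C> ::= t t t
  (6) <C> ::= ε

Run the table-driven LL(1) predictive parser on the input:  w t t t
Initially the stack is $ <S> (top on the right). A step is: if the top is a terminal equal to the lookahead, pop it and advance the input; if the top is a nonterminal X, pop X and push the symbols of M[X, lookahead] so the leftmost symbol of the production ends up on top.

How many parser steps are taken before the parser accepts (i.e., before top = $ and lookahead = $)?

step 1: stack=$ <S>  input=w t t t $  — expand <S> ::= <G> <C>
step 2: stack=$ <C> <G>  input=w t t t $  — expand <G> ::= w
step 3: stack=$ <C> w  input=w t t t $  — match w
step 4: stack=$ <C>  input=t t t $  — expand <C> ::= t t t
step 5: stack=$ t t t  input=t t t $  — match t
step 6: stack=$ t t  input=t t $  — match t
step 7: stack=$ t  input=t $  — match t
Accept reached after 7 steps.

7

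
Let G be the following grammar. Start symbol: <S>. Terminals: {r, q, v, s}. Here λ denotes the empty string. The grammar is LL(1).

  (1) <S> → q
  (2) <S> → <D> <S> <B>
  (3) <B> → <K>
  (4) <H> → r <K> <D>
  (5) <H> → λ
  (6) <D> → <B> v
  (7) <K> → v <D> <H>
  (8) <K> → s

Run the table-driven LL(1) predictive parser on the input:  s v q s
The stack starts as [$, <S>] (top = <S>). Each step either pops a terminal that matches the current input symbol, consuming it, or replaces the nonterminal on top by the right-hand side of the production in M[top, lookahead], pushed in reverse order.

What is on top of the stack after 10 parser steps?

s

step 1: stack=$ <S>  input=s v q s $  — expand <S> → <D> <S> <B>
step 2: stack=$ <B> <S> <D>  input=s v q s $  — expand <D> → <B> v
step 3: stack=$ <B> <S> v <B>  input=s v q s $  — expand <B> → <K>
step 4: stack=$ <B> <S> v <K>  input=s v q s $  — expand <K> → s
step 5: stack=$ <B> <S> v s  input=s v q s $  — match s
step 6: stack=$ <B> <S> v  input=v q s $  — match v
step 7: stack=$ <B> <S>  input=q s $  — expand <S> → q
step 8: stack=$ <B> q  input=q s $  — match q
step 9: stack=$ <B>  input=s $  — expand <B> → <K>
step 10: stack=$ <K>  input=s $  — expand <K> → s
Stack after step 10: $ s (top = s).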